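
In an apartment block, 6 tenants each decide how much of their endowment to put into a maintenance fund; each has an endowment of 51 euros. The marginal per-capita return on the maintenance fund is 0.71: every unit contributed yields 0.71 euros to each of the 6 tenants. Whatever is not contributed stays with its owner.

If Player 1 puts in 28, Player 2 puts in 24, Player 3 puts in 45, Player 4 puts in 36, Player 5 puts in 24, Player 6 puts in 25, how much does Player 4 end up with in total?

Total contributed: 28 + 24 + 45 + 36 + 24 + 25 = 182.
Each receives 0.71 × 182 = 129.22 from the maintenance fund.
Player 4 keeps 51 − 36 = 15, so Player 4's payoff is 15 + 129.22 = 144.22.

144.22 euros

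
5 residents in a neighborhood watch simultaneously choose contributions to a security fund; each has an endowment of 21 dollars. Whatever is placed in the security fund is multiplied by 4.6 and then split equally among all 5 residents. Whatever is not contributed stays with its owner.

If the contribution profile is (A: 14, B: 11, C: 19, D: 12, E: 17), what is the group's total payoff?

367.80 dollars

Total contributed: 14 + 11 + 19 + 12 + 17 = 73; total kept: 5 × 21 − 73 = 32.
The security fund pays out 4.6 × 73 = 335.80 in aggregate.
Group total = 32 + 335.80 = 367.80.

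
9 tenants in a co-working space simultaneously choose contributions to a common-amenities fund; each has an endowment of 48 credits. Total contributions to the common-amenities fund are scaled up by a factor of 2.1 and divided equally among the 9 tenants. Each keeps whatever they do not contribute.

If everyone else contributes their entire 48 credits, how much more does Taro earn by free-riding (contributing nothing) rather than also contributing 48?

36.80 credits

Switching from a contribution of 48 to 0 lets Taro keep an extra 48 credits, but lowers the common-amenities fund by 48, which costs Taro their own share of that drop: 2.1/9 × 48 = 11.20.
Net gain = 48 − 11.20 = 36.80. The private return per contributed unit (0.2333) is below 1, so free-riding is indeed the best response regardless of what the others do.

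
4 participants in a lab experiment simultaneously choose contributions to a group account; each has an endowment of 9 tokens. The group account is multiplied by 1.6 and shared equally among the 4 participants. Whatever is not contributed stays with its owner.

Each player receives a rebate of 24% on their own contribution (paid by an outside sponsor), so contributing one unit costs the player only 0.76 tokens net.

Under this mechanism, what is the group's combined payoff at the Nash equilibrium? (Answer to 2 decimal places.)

Even with the mechanism, each unit contributed returns only (1.6/4) / 0.76 = 0.5263 per unit of net cost, so contributing nothing is still dominant.
Everyone keeps their endowment and the group total is 4 × 9 = 36.

36.00 tokens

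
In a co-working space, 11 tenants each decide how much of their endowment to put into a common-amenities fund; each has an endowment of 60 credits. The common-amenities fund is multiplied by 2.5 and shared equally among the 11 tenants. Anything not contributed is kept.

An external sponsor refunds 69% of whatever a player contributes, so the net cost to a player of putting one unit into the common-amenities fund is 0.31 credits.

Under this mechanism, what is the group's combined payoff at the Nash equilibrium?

The effective private return is (2.5/11) / 0.31 = 0.7331, which is still under 1, so the mechanism doesn't change anyone's dominant strategy: zero contribution.
Everyone keeps their endowment and the group total is 11 × 60 = 660.

660.00 credits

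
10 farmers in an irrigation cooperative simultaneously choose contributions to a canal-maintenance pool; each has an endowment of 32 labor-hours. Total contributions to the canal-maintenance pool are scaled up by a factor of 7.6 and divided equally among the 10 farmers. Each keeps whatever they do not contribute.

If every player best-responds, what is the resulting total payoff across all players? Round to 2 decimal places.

320.00 labor-hours

Each contributed unit returns 7.6/10 = 0.7600 to its contributor — below 1 — so contributing 0 is dominant for every player. At the Nash equilibrium everyone keeps their 32, and the group total is 10 × 32 = 320.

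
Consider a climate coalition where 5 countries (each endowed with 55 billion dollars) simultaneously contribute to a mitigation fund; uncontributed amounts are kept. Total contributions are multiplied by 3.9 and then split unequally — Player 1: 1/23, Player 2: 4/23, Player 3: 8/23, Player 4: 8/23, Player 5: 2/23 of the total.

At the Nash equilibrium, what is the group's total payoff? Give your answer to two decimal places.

Player j's private return per contributed unit is 3.9 × (j's share). Contributing is weakly dominant for j when that share is at least 1/3.9 = 0.2564, and contributing 0 is dominant otherwise.
The shares above 0.2564 belong to Player 3 and Player 4, contributing 55 each; the remaining 3 contribute 0. Total contributed: 110.
The mitigation fund pays out 3.9 × 110 = 429.00 in total (split across the unequal shares, but the aggregate is all that matters for the group sum).
The 3 free-riders keep 55 each, adding 165. Group total = 165 + 429.00 = 594.00.

594.00 billion dollars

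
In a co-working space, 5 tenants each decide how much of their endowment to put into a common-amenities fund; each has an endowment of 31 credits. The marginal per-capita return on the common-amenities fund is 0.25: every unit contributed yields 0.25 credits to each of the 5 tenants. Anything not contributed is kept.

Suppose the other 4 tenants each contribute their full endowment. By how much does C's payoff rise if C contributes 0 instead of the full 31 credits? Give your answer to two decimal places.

Switching from a contribution of 31 to 0 lets C keep an extra 31 credits, but lowers the common-amenities fund by 31, which costs C their own share of that drop: 0.25 × 31 = 7.75.
Net gain = 31 − 7.75 = 23.25. The private return per contributed unit (0.25) is below 1, so free-riding is indeed the best response regardless of what the others do.

23.25 credits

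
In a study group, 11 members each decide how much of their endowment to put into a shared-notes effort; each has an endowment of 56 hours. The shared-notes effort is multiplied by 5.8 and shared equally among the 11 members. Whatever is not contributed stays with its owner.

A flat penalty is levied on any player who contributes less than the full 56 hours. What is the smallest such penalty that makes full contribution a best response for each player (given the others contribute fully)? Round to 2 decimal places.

26.47 hours

Given the others contribute fully, the best deviation is to contribute 0 (any partial contribution still incurs the fine and gives up units whose private return 0.5273 is below 1).
Deviating from 56 to 0 saves 56 hours but forfeits the deviator's share of the drop in the shared-notes effort: 5.8/11 × 56 = 29.53.
So the deviation gain is 56 − 29.53 = 26.47, and the fine must be at least 26.47 hours to wipe it out.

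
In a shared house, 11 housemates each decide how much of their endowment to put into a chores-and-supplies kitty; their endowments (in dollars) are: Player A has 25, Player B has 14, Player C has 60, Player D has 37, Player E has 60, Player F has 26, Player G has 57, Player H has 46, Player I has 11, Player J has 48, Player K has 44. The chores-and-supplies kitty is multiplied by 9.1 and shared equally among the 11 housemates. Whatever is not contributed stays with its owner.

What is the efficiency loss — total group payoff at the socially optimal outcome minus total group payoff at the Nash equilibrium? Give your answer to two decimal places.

The private return per contributed unit is 9.1/11 = 0.8273 < 1 for every player regardless of endowment, so the Nash equilibrium is zero contribution and the group total is Σ E_j = 25 + 14 + 60 + 37 + 60 + 26 + 57 + 46 + 11 + 48 + 44 = 428.
Each contributed unit returns 9.100 to the group, so the social optimum is full contribution by everyone: group total = 9.100 × 428 = 3894.80.
Efficiency loss = (9.100 − 1) × 428 = 3466.80.

3466.80 dollars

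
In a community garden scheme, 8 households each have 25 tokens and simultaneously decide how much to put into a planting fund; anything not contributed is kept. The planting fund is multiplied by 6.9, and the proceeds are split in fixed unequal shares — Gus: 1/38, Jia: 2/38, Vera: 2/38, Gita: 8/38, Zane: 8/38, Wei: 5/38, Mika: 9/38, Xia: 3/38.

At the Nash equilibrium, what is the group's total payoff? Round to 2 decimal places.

Player j's private return per contributed unit is 6.9 × (j's share). Contributing is weakly dominant for j when that share is at least 1/6.9 = 0.1449, and contributing 0 is dominant otherwise.
Gita, Zane and Mika clear that bar, contributing 25 each; the remaining 5 contribute 0. Total contributed: 75.
The planting fund pays out 6.9 × 75 = 517.50 in total (split across the unequal shares, but the aggregate is all that matters for the group sum).
The 5 free-riders keep 25 each, adding 125. Group total = 125 + 517.50 = 642.50.

642.50 tokens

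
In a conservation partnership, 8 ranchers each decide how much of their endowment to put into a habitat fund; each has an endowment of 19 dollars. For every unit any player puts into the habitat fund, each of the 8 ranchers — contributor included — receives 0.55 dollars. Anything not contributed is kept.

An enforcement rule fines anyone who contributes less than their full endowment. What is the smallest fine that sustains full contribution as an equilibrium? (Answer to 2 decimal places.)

8.55 dollars

Given the others contribute fully, the best deviation is to contribute 0 (any partial contribution still incurs the fine and gives up units whose private return 0.55 is below 1).
Deviating from 19 to 0 saves 19 dollars but forfeits the deviator's share of the drop in the habitat fund: 0.55 × 19 = 10.45.
So the deviation gain is 19 − 10.45 = 8.55, and the fine must be at least 8.55 dollars to wipe it out.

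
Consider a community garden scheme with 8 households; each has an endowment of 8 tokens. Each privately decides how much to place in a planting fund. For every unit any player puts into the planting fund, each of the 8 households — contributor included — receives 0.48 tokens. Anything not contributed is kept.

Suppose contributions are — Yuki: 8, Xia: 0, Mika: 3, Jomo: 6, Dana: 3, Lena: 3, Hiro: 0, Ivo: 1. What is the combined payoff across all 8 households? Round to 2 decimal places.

Total contributed: 8 + 0 + 3 + 6 + 3 + 3 + 0 + 1 = 24; total kept: 8 × 8 − 24 = 40.
The planting fund pays out 0.48 × 8 × 24 = 92.16 in aggregate.
Group total = 40 + 92.16 = 132.16.

132.16 tokens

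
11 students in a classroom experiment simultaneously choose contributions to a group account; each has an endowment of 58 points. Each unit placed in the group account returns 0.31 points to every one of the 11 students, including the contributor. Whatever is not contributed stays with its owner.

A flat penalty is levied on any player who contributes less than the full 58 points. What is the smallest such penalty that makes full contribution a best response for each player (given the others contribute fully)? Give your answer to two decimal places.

40.02 points

Given the others contribute fully, the best deviation is to contribute 0 (any partial contribution still incurs the fine and gives up units whose private return 0.31 is below 1).
Deviating from 58 to 0 saves 58 points but forfeits the deviator's share of the drop in the group account: 0.31 × 58 = 17.98.
So the deviation gain is 58 − 17.98 = 40.02, and the fine must be at least 40.02 points to wipe it out.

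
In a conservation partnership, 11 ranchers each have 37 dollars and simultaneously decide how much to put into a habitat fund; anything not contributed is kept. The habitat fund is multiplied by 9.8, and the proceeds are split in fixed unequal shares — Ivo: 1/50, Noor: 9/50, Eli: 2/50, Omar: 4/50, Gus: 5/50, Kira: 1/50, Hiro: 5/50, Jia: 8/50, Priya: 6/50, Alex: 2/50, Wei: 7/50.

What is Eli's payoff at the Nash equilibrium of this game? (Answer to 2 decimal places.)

Player j's private return per contributed unit is 9.8 × (j's share). Contributing is weakly dominant for j when that share is at least 1/9.8 = 0.1020, and contributing 0 is dominant otherwise.
Noor, Jia, Priya and Wei are above the threshold, contributing 37 each; the remaining 7 contribute 0. Total contributed: 148.
Eli keeps 37 and receives 9.8 × 148 × 2/50 = 58.02 from the habitat fund, for a payoff of 95.02.

95.02 dollars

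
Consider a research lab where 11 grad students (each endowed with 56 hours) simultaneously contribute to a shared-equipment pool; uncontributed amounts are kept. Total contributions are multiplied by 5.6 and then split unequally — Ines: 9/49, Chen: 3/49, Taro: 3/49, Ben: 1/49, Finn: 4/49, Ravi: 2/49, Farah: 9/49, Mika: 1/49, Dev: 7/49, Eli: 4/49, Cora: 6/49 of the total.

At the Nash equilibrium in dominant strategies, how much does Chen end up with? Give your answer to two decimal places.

94.40 hours

A player with share s gets back 5.6·s per unit contributed, so full contribution is dominant for anyone with s > 1/5.6 = 0.1786 and zero contribution is dominant for anyone below.
Ines and Farah clear that bar, contributing 56 each; the remaining 9 contribute 0. Total contributed: 112.
Chen keeps 56 and receives 5.6 × 112 × 3/49 = 38.40 from the shared-equipment pool, for a payoff of 94.40.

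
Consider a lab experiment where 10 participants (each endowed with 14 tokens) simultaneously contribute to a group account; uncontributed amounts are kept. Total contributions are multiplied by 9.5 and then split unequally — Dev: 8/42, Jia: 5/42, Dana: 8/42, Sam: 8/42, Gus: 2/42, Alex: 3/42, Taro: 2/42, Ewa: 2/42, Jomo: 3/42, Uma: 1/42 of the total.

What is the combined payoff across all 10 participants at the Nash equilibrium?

616.00 tokens

For player j, contributing a unit is worthwhile iff 9.5 × (j's share) ≥ 1, i.e. iff j's share is at least 0.1053.
Dev, Jia, Dana and Sam are above the threshold, contributing 14 each; the remaining 6 contribute 0. Total contributed: 56.
The group account pays out 9.5 × 56 = 532.00 in total (split across the unequal shares, but the aggregate is all that matters for the group sum).
The 6 free-riders keep 14 each, adding 84. Group total = 84 + 532.00 = 616.00.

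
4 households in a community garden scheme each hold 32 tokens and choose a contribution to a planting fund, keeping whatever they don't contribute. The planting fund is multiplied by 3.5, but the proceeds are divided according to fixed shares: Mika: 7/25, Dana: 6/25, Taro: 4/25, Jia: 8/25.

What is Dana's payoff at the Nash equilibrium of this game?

Player j's private return per contributed unit is 3.5 × (j's share). Contributing is weakly dominant for j when that share is at least 1/3.5 = 0.2857, and contributing 0 is dominant otherwise.
Jia alone (share 8/25) is above the threshold, contributing 32; the remaining 3 contribute 0. Total contributed: 32.
Dana keeps 32 and receives 3.5 × 32 × 6/25 = 26.88 from the planting fund, for a payoff of 58.88.

58.88 tokens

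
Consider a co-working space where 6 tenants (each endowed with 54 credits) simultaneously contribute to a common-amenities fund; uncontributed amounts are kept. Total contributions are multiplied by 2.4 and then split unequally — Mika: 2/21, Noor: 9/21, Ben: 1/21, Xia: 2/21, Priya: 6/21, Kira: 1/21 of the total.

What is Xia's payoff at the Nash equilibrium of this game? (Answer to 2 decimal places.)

66.34 credits

A player with share s gets back 2.4·s per unit contributed, so full contribution is dominant for anyone with s > 1/2.4 = 0.4167 and zero contribution is dominant for anyone below.
The only share above 0.4167 is Noor's 9/21, contributing 54; the remaining 5 contribute 0. Total contributed: 54.
Xia keeps 54 and receives 2.4 × 54 × 2/21 = 12.34 from the common-amenities fund, for a payoff of 66.34.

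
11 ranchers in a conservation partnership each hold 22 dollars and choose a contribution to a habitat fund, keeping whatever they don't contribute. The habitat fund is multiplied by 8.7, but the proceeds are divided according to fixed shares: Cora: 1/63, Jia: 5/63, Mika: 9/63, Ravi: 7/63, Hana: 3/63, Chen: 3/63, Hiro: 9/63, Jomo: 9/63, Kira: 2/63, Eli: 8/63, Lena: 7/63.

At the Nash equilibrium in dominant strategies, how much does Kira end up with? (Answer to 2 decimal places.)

Each unit j contributes comes back to j as 8.7 × (j's share), so j prefers to contribute only if that share exceeds 1/8.7 = 0.1149; otherwise keeping the unit dominates.
The shares above 0.1149 belong to Mika, Hiro, Jomo and Eli, contributing 22 each; the remaining 7 contribute 0. Total contributed: 88.
Kira keeps 22 and receives 8.7 × 88 × 2/63 = 24.30 from the habitat fund, for a payoff of 46.30.

46.30 dollars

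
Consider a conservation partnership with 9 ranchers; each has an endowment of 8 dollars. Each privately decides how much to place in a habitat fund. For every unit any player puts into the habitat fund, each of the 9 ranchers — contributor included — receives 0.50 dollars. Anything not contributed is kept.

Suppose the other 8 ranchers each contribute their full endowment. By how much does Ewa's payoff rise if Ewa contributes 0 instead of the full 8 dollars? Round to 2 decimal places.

4.00 dollars

Switching from a contribution of 8 to 0 lets Ewa keep an extra 8 dollars, but lowers the habitat fund by 8, which costs Ewa their own share of that drop: 0.50 × 8 = 4.00.
Net gain = 8 − 4.00 = 4.00. The private return per contributed unit (0.50) is below 1, so free-riding is indeed the best response regardless of what the others do.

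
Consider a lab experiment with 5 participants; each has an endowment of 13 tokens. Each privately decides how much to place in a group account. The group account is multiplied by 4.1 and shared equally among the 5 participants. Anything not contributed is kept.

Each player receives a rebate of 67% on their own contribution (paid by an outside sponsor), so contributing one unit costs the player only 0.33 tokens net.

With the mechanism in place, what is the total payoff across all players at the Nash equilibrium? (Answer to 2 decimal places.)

The effective private return per unit is now (4.1/5) / 0.33 = 2.4848 > 1, so every player's dominant strategy flips to full contribution.
At the Nash equilibrium everyone contributes 13. Group total payoff = 5 × (13 × 0.67 + 4.1 × 13) = 310.05.

310.05 tokens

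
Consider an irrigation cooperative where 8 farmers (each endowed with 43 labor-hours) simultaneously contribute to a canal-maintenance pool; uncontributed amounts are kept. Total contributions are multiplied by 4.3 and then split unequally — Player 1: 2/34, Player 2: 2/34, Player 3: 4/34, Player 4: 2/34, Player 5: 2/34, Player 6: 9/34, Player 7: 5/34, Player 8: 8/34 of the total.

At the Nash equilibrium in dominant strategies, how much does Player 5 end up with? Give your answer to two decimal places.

64.75 labor-hours

Each unit j contributes comes back to j as 4.3 × (j's share), so j prefers to contribute only if that share exceeds 1/4.3 = 0.2326; otherwise keeping the unit dominates.
Player 6 and Player 8 are above the threshold, contributing 43 each; the remaining 6 contribute 0. Total contributed: 86.
Player 5 keeps 43 and receives 4.3 × 86 × 2/34 = 21.75 from the canal-maintenance pool, for a payoff of 64.75.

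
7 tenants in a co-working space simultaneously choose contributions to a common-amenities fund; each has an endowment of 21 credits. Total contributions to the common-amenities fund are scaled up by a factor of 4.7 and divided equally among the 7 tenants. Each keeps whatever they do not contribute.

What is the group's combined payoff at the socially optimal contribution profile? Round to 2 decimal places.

Each contributed unit returns 4.700 to the group as a whole (0.6714 to each of 7 players), which exceeds 1, so the social optimum is full contribution: group total = 4.700 × 147 = 690.90.

690.90 credits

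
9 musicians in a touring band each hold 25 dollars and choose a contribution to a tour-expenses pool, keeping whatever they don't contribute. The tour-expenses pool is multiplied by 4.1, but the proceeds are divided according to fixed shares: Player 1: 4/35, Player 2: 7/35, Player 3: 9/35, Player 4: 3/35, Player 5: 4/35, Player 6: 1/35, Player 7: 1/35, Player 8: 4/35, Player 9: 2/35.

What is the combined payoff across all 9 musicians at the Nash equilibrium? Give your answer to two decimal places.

302.50 dollars

A player with share s gets back 4.1·s per unit contributed, so full contribution is dominant for anyone with s > 1/4.1 = 0.2439 and zero contribution is dominant for anyone below.
The only share above 0.2439 is Player 3's 9/35, contributing 25; the remaining 8 contribute 0. Total contributed: 25.
The tour-expenses pool pays out 4.1 × 25 = 102.50 in total (split across the unequal shares, but the aggregate is all that matters for the group sum).
The 8 free-riders keep 25 each, adding 200. Group total = 200 + 102.50 = 302.50.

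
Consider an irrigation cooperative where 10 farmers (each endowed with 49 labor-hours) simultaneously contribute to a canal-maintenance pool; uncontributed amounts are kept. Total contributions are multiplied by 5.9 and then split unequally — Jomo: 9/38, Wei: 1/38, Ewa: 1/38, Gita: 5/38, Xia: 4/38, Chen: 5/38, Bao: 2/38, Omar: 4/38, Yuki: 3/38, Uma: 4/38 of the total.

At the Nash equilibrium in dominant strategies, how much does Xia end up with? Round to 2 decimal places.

79.43 labor-hours

Player j's private return per contributed unit is 5.9 × (j's share). Contributing is weakly dominant for j when that share is at least 1/5.9 = 0.1695, and contributing 0 is dominant otherwise.
Jomo alone (share 9/38) is above the threshold, contributing 49; the remaining 9 contribute 0. Total contributed: 49.
Xia keeps 49 and receives 5.9 × 49 × 4/38 = 30.43 from the canal-maintenance pool, for a payoff of 79.43.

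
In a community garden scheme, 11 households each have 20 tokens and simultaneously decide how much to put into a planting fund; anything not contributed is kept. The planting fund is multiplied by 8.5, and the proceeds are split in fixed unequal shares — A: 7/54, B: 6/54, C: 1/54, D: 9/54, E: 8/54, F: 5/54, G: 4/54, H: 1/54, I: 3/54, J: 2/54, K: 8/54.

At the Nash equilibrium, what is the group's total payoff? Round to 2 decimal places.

820.00 tokens

Each unit j contributes comes back to j as 8.5 × (j's share), so j prefers to contribute only if that share exceeds 1/8.5 = 0.1176; otherwise keeping the unit dominates.
The shares above 0.1176 belong to A, D, E and K, contributing 20 each; the remaining 7 contribute 0. Total contributed: 80.
The planting fund pays out 8.5 × 80 = 680.00 in total (split across the unequal shares, but the aggregate is all that matters for the group sum).
The 7 free-riders keep 20 each, adding 140. Group total = 140 + 680.00 = 820.00.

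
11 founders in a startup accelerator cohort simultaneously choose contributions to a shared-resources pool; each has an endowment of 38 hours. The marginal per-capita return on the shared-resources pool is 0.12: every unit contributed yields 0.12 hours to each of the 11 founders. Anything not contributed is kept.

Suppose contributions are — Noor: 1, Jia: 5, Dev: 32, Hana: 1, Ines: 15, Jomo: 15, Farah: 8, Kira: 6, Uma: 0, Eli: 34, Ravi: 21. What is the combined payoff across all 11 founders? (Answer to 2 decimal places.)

462.16 hours

Total contributed: 1 + 5 + 32 + 1 + 15 + 15 + 8 + 6 + 0 + 34 + 21 = 138; total kept: 11 × 38 − 138 = 280.
The shared-resources pool pays out 0.12 × 11 × 138 = 182.16 in aggregate.
Group total = 280 + 182.16 = 462.16.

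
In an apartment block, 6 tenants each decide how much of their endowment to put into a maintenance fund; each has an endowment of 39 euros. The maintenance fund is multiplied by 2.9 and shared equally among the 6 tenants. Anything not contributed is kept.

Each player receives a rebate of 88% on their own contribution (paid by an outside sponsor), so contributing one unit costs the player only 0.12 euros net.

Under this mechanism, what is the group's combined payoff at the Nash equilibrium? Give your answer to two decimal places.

Under the mechanism each unit contributed yields (2.9/6) / 0.12 = 4.0278 back to its contributor per unit of net cost, which exceeds 1, making full contribution the dominant choice for everyone.
At the Nash equilibrium everyone contributes 39. Group total payoff = 6 × (39 × 0.88 + 2.9 × 39) = 884.52.

884.52 euros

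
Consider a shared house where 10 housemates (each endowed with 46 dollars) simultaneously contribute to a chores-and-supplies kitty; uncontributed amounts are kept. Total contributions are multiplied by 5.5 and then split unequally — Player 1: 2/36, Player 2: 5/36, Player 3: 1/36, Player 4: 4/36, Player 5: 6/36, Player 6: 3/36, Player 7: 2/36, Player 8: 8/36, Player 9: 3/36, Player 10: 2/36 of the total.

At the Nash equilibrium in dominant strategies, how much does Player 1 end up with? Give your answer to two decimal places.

Player j's private return per contributed unit is 5.5 × (j's share). Contributing is weakly dominant for j when that share is at least 1/5.5 = 0.1818, and contributing 0 is dominant otherwise.
Only Player 8 (8/36) clears that bar, contributing 46; the remaining 9 contribute 0. Total contributed: 46.
Player 1 keeps 46 and receives 5.5 × 46 × 2/36 = 14.06 from the chores-and-supplies kitty, for a payoff of 60.06.

60.06 dollars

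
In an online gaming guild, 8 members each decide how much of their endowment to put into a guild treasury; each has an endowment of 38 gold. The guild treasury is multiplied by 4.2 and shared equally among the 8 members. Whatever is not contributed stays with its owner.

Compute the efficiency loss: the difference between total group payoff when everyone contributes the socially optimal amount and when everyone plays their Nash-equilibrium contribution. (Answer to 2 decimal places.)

972.80 gold

Each contributed unit returns 4.2/8 = 0.5250 to its contributor — below 1 — so contributing 0 is dominant for every player. At the Nash equilibrium everyone keeps their 38, and the group total is 8 × 38 = 304.
Each contributed unit returns 4.200 to the group as a whole (0.5250 to each of 8 players), which exceeds 1, so the social optimum is full contribution: group total = 4.200 × 304 = 1276.80.
Efficiency loss = 1276.80 − 304 = 972.80.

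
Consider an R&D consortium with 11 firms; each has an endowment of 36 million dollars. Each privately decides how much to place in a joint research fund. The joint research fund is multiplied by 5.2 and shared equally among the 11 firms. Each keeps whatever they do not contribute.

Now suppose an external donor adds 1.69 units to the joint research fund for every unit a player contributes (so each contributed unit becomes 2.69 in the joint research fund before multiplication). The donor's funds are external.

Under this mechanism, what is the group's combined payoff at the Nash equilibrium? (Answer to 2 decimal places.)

5539.25 million dollars

Under the mechanism each unit contributed yields 5.2 × 2.69 / 11 = 1.2716 back to its contributor per unit of net cost, which exceeds 1, making full contribution the dominant choice for everyone.
So the Nash equilibrium is full contribution by all 11; the group earns 5.2 × 2.69 × 396 = 5539.25.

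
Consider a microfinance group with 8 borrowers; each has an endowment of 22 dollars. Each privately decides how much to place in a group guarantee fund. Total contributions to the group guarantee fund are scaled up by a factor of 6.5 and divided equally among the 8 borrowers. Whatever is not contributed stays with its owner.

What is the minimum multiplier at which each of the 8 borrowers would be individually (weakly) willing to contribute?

8

A contributed unit returns (multiplier)/8 to its contributor.
This reaches 1 exactly when the multiplier is 8.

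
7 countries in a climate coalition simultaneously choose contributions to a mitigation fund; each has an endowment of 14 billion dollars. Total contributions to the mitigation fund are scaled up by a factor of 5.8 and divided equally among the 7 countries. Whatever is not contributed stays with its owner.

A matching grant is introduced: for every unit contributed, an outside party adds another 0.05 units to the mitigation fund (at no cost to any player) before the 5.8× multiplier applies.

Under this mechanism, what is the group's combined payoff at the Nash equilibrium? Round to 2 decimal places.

98.00 billion dollars

Even with the mechanism, each unit contributed returns only 5.8 × 1.05 / 7 = 0.8700 per unit of net cost, so contributing nothing is still dominant.
Everyone keeps their endowment and the group total is 7 × 14 = 98.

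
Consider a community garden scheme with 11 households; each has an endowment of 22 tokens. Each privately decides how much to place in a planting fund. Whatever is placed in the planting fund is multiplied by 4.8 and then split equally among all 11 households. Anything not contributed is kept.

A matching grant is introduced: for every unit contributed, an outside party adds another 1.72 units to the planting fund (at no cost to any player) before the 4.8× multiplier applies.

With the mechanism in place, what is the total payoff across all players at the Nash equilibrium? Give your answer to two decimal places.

With the mechanism, a contributed unit returns 4.8 × 2.72 / 11 = 1.1869 per unit of net cost to the contributor — now above 1 — so contributing fully is weakly dominant for every player.
So the Nash equilibrium is full contribution by all 11; the group earns 4.8 × 2.72 × 242 = 3159.55.

3159.55 tokens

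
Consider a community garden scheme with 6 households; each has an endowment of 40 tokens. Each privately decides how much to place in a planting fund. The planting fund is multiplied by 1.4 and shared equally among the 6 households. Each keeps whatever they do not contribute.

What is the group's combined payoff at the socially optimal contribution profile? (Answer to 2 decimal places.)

336.00 tokens

Each contributed unit returns 1.400 to the group as a whole (0.2333 to each of 6 players), which exceeds 1, so the social optimum is full contribution: group total = 1.400 × 240 = 336.00.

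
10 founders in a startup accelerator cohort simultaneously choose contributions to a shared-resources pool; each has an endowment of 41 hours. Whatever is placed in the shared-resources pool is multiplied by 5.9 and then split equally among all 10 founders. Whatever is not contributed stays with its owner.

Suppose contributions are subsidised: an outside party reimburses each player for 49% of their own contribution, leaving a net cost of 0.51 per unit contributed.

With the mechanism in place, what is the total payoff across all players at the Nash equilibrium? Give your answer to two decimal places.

The effective private return per unit is now (5.9/10) / 0.51 = 1.1569 > 1, so every player's dominant strategy flips to full contribution.
So the Nash equilibrium is full contribution by all 10; the group earns 10 × (41 × 0.49 + 5.9 × 41) = 2619.90.

2619.90 hours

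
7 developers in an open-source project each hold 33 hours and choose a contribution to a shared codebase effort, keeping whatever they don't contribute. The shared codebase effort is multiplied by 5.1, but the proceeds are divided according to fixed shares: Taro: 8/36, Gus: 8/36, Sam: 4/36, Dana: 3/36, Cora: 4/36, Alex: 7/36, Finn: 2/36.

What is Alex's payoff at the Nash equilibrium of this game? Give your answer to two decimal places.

Player j's private return per contributed unit is 5.1 × (j's share). Contributing is weakly dominant for j when that share is at least 1/5.1 = 0.1961, and contributing 0 is dominant otherwise.
Taro and Gus are above the threshold, contributing 33 each; the remaining 5 contribute 0. Total contributed: 66.
Alex keeps 33 and receives 5.1 × 66 × 7/36 = 65.45 from the shared codebase effort, for a payoff of 98.45.

98.45 hours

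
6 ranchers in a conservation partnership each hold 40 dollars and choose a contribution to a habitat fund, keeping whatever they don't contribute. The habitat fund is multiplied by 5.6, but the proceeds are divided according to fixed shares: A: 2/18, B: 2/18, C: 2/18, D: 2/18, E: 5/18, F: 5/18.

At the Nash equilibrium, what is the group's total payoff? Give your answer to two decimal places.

608.00 dollars

Each unit j contributes comes back to j as 5.6 × (j's share), so j prefers to contribute only if that share exceeds 1/5.6 = 0.1786; otherwise keeping the unit dominates.
E and F clear that bar, contributing 40 each; the remaining 4 contribute 0. Total contributed: 80.
The habitat fund pays out 5.6 × 80 = 448.00 in total (split across the unequal shares, but the aggregate is all that matters for the group sum).
The 4 free-riders keep 40 each, adding 160. Group total = 160 + 448.00 = 608.00.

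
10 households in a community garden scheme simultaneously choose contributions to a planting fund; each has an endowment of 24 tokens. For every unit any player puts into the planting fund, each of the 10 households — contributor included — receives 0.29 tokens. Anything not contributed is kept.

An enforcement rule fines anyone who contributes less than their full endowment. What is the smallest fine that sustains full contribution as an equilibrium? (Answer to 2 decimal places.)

17.04 tokens

Given the others contribute fully, the best deviation is to contribute 0 (any partial contribution still incurs the fine and gives up units whose private return 0.29 is below 1).
Deviating from 24 to 0 saves 24 tokens but forfeits the deviator's share of the drop in the planting fund: 0.29 × 24 = 6.96.
So the deviation gain is 24 − 6.96 = 17.04, and the fine must be at least 17.04 tokens to wipe it out.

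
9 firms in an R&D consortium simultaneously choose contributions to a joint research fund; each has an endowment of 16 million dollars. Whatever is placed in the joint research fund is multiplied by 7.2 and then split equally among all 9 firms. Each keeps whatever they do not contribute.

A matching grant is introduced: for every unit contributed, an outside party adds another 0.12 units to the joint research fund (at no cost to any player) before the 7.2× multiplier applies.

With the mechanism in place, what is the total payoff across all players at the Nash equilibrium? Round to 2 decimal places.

144.00 million dollars

Even with the mechanism, each unit contributed returns only 7.2 × 1.12 / 9 = 0.8960 per unit of net cost, so contributing nothing is still dominant.
Everyone keeps their endowment and the group total is 9 × 16 = 144.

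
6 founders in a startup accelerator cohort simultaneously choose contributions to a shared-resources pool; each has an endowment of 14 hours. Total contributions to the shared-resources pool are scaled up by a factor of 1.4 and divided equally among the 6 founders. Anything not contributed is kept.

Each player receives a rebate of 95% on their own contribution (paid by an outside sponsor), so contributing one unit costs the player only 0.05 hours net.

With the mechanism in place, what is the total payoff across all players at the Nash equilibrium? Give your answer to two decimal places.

197.40 hours

The effective private return per unit is now (1.4/6) / 0.05 = 4.6667 > 1, so every player's dominant strategy flips to full contribution.
So the Nash equilibrium is full contribution by all 6; the group earns 6 × (14 × 0.95 + 1.4 × 14) = 197.40.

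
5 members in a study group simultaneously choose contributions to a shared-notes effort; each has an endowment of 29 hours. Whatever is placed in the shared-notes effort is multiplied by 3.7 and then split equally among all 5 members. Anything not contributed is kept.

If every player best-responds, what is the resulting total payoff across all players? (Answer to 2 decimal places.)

145.00 hours

Each contributed unit returns 3.7/5 = 0.7400 to its contributor — below 1 — so contributing 0 is dominant for every player. At the Nash equilibrium everyone keeps their 29, and the group total is 5 × 29 = 145.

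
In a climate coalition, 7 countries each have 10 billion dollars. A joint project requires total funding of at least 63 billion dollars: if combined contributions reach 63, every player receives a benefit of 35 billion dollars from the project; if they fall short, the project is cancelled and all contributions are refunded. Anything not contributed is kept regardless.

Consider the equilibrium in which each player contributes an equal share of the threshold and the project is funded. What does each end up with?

Equal share of the threshold: 63/7 = 9.
At this profile no one gains by cutting their contribution: any cut drops the total below 63, the project is cancelled, contributions are refunded, and the deviator ends with 10, which is less than 10 − 9 + 35 = 36. Contributing more than 9 just wastes the excess. So contributing exactly 9 is a best response.
Each player's payoff: 10 − 9 + 35 = 36.

36 billion dollars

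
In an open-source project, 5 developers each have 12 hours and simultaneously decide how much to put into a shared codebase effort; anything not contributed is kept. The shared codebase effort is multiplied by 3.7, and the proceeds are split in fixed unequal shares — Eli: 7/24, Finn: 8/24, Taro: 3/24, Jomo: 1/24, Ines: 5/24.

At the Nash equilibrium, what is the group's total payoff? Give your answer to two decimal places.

124.80 hours

For player j, contributing a unit is worthwhile iff 3.7 × (j's share) ≥ 1, i.e. iff j's share is at least 0.2703.
Eli and Finn are above the threshold, contributing 12 each; the remaining 3 contribute 0. Total contributed: 24.
The shared codebase effort pays out 3.7 × 24 = 88.80 in total (split across the unequal shares, but the aggregate is all that matters for the group sum).
The 3 free-riders keep 12 each, adding 36. Group total = 36 + 88.80 = 124.80.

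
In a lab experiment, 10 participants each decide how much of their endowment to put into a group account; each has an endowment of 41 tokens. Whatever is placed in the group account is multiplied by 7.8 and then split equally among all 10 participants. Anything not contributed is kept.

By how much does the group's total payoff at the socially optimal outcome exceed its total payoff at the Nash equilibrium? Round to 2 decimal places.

Each contributed unit returns 7.8/10 = 0.7800 to its contributor — below 1 — so contributing 0 is dominant for every player. At the Nash equilibrium everyone keeps their 41, and the group total is 10 × 41 = 410.
Each contributed unit returns 7.800 to the group as a whole (0.7800 to each of 10 players), which exceeds 1, so the social optimum is full contribution: group total = 7.800 × 410 = 3198.00.
Efficiency loss = 3198.00 − 410 = 2788.00.

2788.00 tokens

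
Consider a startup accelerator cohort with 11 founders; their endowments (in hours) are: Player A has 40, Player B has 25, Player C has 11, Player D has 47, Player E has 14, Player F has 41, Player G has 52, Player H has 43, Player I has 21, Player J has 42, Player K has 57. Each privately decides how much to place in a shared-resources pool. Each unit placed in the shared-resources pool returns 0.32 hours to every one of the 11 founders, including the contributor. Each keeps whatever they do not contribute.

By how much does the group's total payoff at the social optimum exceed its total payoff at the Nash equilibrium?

The private return per contributed unit is 0.32 < 1 for everyone, so the Nash equilibrium is zero contribution and the group total is Σ E_j = 40 + 25 + 11 + 47 + 14 + 41 + 52 + 43 + 21 + 42 + 57 = 393.
Each contributed unit returns 3.520 to the group, so the social optimum is full contribution by everyone: group total = 3.520 × 393 = 1383.36.
Efficiency loss = (3.520 − 1) × 393 = 990.36.

990.36 hours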